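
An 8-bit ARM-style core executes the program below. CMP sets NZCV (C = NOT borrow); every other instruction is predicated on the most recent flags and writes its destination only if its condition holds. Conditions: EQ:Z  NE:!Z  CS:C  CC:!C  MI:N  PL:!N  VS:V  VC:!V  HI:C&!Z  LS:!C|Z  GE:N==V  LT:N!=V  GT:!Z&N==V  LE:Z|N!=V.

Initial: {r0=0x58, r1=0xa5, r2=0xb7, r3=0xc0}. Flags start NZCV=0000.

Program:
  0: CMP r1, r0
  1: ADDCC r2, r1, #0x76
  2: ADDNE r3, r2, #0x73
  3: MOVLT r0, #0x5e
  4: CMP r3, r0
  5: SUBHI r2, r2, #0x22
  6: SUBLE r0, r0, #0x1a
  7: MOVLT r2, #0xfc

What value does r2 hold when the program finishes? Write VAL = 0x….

[0] flags=0011 → (cmp)
[1] flags=0011 CC?F → skip
[2] flags=0011 NE?T → r3=0x2a
[3] flags=0011 LT?T → r0=0x5e
[4] flags=1000 → (cmp)
[5] flags=1000 HI?F → skip
[6] flags=1000 LE?T → r0=0x44
[7] flags=1000 LT?T → r2=0xfc

VAL = 0xfc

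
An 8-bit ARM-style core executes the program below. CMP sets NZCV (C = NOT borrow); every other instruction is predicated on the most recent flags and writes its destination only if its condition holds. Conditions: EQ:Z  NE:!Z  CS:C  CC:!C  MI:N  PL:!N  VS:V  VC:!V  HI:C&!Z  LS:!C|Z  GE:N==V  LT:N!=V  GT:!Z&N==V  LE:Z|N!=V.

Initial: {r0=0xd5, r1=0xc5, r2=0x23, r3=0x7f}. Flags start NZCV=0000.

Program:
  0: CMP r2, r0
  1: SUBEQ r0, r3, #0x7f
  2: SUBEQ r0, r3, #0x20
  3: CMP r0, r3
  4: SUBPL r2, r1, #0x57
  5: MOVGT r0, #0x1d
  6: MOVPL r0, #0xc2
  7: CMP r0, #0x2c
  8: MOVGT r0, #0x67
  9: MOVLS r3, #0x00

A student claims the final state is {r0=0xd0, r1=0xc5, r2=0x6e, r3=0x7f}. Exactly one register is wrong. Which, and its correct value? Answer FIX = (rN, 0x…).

[0] flags=0000 → (cmp)
[1] flags=0000 EQ?F → skip
[2] flags=0000 EQ?F → skip
[3] flags=0011 → (cmp)
[4] flags=0011 PL?T → r2=0x6e
[5] flags=0011 GT?F → skip
[6] flags=0011 PL?T → r0=0xc2
[7] flags=1010 → (cmp)
[8] flags=1010 GT?F → skip
[9] flags=1010 LS?F → skip

FIX = (r0, 0xc2)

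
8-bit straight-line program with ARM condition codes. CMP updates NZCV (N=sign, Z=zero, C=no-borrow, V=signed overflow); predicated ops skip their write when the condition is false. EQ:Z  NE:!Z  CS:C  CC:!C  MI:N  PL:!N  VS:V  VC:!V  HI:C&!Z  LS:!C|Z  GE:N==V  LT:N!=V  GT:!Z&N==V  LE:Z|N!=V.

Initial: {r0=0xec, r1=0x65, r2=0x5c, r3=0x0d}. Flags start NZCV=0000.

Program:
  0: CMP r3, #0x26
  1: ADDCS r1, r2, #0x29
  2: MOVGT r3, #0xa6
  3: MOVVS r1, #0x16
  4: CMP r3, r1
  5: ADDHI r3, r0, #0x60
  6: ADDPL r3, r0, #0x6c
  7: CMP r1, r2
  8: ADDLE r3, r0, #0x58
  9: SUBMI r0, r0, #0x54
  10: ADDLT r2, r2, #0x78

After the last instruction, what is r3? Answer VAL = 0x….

VAL = 0x0d

0: ✓ CMP  NZCV=1000
1: · ADDCS
2: · MOVGT
3: · MOVVS
4: ✓ CMP  NZCV=1000
5: · ADDHI
6: · ADDPL
7: ✓ CMP  NZCV=0010
8: · ADDLE
9: · SUBMI
10: · ADDLT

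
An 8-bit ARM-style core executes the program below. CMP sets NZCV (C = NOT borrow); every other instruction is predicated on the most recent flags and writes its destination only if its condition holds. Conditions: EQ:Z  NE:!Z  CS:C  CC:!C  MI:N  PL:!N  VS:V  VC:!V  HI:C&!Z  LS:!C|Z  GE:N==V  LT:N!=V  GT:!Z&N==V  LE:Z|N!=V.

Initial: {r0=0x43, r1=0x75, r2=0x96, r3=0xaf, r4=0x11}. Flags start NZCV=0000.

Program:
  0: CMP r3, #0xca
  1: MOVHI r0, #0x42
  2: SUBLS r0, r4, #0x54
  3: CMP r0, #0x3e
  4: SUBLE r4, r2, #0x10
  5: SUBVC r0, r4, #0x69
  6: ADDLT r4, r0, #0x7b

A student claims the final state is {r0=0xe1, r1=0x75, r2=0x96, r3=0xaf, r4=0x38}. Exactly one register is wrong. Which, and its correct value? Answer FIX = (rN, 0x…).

[0] flags=1000 → (cmp)
[1] flags=1000 HI?F → skip
[2] flags=1000 LS?T → r0=0xbd
[3] flags=0011 → (cmp)
[4] flags=0011 LE?T → r4=0x86
[5] flags=0011 VC?F → skip
[6] flags=0011 LT?T → r4=0x38

FIX = (r0, 0xbd)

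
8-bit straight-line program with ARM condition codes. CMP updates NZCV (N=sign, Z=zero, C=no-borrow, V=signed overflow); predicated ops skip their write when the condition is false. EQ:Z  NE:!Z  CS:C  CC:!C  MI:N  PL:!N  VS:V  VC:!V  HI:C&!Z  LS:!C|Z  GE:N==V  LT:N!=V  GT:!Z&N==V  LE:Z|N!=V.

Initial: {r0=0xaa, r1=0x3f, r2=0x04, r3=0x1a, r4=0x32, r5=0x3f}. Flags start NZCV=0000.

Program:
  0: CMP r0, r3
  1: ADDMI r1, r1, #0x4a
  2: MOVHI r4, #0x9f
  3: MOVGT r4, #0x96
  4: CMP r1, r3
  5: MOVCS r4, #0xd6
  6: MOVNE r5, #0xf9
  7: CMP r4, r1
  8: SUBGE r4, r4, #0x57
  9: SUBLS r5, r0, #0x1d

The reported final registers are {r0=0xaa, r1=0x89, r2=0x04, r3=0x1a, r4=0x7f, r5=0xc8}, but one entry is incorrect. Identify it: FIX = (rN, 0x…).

FIX = (r5, 0xf9)

0: ✓ CMP  NZCV=1010
1: ✓ ADDMI  r1←0x89
2: ✓ MOVHI  r4←0x9f
3: · MOVGT
4: ✓ CMP  NZCV=0011
5: ✓ MOVCS  r4←0xd6
6: ✓ MOVNE  r5←0xf9
7: ✓ CMP  NZCV=0010
8: ✓ SUBGE  r4←0x7f
9: · SUBLS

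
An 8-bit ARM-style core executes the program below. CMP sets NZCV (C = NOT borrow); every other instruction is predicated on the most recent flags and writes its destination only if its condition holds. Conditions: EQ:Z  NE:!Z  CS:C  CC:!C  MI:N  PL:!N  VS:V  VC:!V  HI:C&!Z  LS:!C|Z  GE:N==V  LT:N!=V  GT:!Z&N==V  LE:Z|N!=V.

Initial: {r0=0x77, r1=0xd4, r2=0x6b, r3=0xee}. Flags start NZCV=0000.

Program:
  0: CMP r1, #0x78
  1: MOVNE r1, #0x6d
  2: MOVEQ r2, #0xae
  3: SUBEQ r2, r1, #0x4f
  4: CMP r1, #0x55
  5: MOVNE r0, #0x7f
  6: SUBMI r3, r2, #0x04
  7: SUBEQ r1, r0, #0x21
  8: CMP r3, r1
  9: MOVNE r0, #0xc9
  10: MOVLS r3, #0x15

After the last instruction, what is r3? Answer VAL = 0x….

VAL = 0xee

0: ✓ CMP  NZCV=0011
1: ✓ MOVNE  r1←0x6d
2: · MOVEQ
3: · SUBEQ
4: ✓ CMP  NZCV=0010
5: ✓ MOVNE  r0←0x7f
6: · SUBMI
7: · SUBEQ
8: ✓ CMP  NZCV=1010
9: ✓ MOVNE  r0←0xc9
10: · MOVLS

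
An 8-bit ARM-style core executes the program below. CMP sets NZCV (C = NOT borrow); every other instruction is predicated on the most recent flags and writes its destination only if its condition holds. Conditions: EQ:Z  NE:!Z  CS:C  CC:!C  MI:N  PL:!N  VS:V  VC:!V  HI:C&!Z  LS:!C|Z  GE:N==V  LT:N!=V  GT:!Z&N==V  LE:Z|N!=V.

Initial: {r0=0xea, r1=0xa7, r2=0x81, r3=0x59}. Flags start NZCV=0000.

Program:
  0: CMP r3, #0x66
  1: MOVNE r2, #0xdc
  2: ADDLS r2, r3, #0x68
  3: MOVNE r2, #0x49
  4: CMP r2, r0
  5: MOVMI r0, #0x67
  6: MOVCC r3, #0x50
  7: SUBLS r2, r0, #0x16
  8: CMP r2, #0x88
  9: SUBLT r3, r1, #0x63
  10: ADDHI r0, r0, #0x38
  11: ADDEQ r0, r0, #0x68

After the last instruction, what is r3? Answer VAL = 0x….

[0] flags=1000 → (cmp)
[1] flags=1000 NE?T → r2=0xdc
[2] flags=1000 LS?T → r2=0xc1
[3] flags=1000 NE?T → r2=0x49
[4] flags=0000 → (cmp)
[5] flags=0000 MI?F → skip
[6] flags=0000 CC?T → r3=0x50
[7] flags=0000 LS?T → r2=0xd4
[8] flags=0010 → (cmp)
[9] flags=0010 LT?F → skip
[10] flags=0010 HI?T → r0=0x22
[11] flags=0010 EQ?F → skip

VAL = 0x50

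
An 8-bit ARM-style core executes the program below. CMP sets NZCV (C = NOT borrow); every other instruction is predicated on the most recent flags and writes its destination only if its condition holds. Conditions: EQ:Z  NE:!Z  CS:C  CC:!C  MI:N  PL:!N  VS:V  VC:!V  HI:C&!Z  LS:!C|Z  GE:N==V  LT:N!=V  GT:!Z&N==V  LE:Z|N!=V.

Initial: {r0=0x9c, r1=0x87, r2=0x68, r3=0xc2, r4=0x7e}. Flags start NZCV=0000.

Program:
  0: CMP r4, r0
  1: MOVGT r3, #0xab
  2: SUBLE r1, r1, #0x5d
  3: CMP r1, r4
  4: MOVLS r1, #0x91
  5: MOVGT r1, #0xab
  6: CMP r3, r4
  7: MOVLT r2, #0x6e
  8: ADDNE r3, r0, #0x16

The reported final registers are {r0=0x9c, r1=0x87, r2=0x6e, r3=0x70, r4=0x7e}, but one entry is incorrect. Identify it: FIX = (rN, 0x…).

[0] flags=1001 → (cmp)
[1] flags=1001 GT?T → r3=0xab
[2] flags=1001 LE?F → skip
[3] flags=0011 → (cmp)
[4] flags=0011 LS?F → skip
[5] flags=0011 GT?F → skip
[6] flags=0011 → (cmp)
[7] flags=0011 LT?T → r2=0x6e
[8] flags=0011 NE?T → r3=0xb2

FIX = (r3, 0xb2)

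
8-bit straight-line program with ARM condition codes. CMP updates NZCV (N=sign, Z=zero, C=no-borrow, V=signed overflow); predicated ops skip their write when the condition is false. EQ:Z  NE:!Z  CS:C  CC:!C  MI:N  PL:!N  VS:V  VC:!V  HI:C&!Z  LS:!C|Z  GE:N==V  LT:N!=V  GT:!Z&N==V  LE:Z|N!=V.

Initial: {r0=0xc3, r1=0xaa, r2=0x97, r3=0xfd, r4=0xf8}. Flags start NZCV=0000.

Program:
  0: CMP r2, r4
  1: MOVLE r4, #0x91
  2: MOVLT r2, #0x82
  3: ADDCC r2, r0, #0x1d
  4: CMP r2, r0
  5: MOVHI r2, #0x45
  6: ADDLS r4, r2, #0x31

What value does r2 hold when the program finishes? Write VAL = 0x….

[0] flags=1000 → (cmp)
[1] flags=1000 LE?T → r4=0x91
[2] flags=1000 LT?T → r2=0x82
[3] flags=1000 CC?T → r2=0xe0
[4] flags=0010 → (cmp)
[5] flags=0010 HI?T → r2=0x45
[6] flags=0010 LS?F → skip

VAL = 0x45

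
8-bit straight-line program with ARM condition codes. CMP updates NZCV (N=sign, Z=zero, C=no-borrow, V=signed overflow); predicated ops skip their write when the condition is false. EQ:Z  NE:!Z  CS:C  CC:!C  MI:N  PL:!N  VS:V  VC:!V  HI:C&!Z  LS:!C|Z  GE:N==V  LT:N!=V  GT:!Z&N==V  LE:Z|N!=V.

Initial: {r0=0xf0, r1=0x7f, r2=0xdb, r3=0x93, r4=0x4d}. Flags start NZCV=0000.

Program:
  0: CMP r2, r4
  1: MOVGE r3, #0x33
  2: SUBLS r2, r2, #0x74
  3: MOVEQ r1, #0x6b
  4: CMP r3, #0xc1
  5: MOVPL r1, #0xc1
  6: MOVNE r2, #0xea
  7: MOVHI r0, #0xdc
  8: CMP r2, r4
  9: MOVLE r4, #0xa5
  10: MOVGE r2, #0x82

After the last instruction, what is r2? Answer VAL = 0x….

0: ✓ CMP  NZCV=1010
1: · MOVGE
2: · SUBLS
3: · MOVEQ
4: ✓ CMP  NZCV=1000
5: · MOVPL
6: ✓ MOVNE  r2←0xea
7: · MOVHI
8: ✓ CMP  NZCV=1010
9: ✓ MOVLE  r4←0xa5
10: · MOVGE

VAL = 0xea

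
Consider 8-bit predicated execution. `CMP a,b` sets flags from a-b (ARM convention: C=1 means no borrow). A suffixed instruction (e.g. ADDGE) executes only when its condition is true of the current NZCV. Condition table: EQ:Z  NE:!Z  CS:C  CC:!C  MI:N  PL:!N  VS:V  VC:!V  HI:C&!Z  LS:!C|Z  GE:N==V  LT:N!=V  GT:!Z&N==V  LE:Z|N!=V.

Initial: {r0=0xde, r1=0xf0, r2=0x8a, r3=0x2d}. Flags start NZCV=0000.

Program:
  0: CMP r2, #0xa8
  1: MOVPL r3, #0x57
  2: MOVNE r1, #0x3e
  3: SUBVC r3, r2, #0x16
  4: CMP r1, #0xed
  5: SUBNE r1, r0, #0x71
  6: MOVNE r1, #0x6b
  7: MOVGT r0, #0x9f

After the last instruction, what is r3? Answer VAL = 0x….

0: ✓ CMP  NZCV=1000
1: · MOVPL
2: ✓ MOVNE  r1←0x3e
3: ✓ SUBVC  r3←0x74
4: ✓ CMP  NZCV=0000
5: ✓ SUBNE  r1←0x6d
6: ✓ MOVNE  r1←0x6b
7: ✓ MOVGT  r0←0x9f

VAL = 0x74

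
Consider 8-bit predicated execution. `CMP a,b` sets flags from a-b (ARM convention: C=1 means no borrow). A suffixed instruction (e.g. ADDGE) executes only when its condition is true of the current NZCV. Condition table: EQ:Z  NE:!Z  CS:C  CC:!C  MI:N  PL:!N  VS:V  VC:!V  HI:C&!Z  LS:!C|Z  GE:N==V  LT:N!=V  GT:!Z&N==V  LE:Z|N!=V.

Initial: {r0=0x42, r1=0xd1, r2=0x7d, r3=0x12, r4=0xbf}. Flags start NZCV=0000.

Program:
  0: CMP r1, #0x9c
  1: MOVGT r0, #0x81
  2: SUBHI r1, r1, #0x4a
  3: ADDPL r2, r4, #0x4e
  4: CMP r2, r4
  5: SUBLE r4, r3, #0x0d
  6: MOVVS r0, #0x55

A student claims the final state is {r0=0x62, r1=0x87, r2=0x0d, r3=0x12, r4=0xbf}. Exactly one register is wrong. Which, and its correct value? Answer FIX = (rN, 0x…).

0: ✓ CMP  NZCV=0010
1: ✓ MOVGT  r0←0x81
2: ✓ SUBHI  r1←0x87
3: ✓ ADDPL  r2←0x0d
4: ✓ CMP  NZCV=0000
5: · SUBLE
6: · MOVVS

FIX = (r0, 0x81)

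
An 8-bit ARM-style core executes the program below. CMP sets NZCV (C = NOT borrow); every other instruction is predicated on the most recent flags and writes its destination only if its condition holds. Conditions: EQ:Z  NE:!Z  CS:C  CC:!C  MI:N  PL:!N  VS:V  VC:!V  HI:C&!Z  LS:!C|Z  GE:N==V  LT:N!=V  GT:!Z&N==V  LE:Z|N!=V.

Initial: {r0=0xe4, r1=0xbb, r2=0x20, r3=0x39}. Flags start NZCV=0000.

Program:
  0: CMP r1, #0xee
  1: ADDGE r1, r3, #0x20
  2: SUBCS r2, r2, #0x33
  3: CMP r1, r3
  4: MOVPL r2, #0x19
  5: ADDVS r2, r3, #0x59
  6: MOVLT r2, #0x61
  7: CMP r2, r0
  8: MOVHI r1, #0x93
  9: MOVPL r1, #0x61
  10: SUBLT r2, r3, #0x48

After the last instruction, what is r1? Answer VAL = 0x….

[0] flags=1000 → (cmp)
[1] flags=1000 GE?F → skip
[2] flags=1000 CS?F → skip
[3] flags=1010 → (cmp)
[4] flags=1010 PL?F → skip
[5] flags=1010 VS?F → skip
[6] flags=1010 LT?T → r2=0x61
[7] flags=0000 → (cmp)
[8] flags=0000 HI?F → skip
[9] flags=0000 PL?T → r1=0x61
[10] flags=0000 LT?F → skip

VAL = 0x61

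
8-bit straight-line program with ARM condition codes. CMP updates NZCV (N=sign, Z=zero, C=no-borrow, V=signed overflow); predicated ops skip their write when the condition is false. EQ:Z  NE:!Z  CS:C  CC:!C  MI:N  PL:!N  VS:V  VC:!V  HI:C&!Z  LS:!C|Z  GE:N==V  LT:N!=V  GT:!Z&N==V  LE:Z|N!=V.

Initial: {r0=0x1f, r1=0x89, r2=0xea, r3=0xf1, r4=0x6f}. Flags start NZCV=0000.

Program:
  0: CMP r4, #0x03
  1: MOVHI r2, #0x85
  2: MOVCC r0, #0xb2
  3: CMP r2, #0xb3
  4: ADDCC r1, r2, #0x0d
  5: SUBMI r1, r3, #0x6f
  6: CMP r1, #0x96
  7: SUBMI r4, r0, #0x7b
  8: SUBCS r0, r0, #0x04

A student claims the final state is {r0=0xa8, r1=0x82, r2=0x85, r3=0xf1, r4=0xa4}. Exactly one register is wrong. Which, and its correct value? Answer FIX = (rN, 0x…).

FIX = (r0, 0x1f)

[0] flags=0010 → (cmp)
[1] flags=0010 HI?T → r2=0x85
[2] flags=0010 CC?F → skip
[3] flags=1000 → (cmp)
[4] flags=1000 CC?T → r1=0x92
[5] flags=1000 MI?T → r1=0x82
[6] flags=1000 → (cmp)
[7] flags=1000 MI?T → r4=0xa4
[8] flags=1000 CS?F → skip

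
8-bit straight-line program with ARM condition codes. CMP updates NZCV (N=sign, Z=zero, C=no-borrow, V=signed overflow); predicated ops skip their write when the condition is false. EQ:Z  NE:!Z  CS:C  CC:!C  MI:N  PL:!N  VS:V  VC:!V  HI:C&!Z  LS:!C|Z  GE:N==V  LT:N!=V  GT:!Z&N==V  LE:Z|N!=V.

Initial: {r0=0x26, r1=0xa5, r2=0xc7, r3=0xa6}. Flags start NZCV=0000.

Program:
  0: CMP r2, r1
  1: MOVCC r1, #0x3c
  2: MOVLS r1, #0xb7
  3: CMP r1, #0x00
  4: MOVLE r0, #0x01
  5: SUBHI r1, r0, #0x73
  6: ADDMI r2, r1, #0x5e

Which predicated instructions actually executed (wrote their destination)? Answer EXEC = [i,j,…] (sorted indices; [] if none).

EXEC = [4,5,6]

[0] flags=0010 → (cmp)
[1] flags=0010 CC?F → skip
[2] flags=0010 LS?F → skip
[3] flags=1010 → (cmp)
[4] flags=1010 LE?T → r0=0x01
[5] flags=1010 HI?T → r1=0x8e
[6] flags=1010 MI?T → r2=0xec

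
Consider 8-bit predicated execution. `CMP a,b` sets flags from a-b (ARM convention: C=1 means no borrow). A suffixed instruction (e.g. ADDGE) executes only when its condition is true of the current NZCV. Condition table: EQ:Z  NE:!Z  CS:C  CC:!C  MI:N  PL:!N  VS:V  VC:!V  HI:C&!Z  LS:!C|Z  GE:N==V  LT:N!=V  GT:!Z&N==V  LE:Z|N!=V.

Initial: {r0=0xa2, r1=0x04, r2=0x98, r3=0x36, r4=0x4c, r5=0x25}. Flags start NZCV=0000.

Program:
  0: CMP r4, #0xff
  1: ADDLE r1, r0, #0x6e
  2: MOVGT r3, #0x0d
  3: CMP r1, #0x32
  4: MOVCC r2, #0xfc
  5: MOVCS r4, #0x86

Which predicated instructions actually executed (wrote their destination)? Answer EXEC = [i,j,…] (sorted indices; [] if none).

0: ✓ CMP  NZCV=0000
1: · ADDLE
2: ✓ MOVGT  r3←0x0d
3: ✓ CMP  NZCV=1000
4: ✓ MOVCC  r2←0xfc
5: · MOVCS

EXEC = [2,4]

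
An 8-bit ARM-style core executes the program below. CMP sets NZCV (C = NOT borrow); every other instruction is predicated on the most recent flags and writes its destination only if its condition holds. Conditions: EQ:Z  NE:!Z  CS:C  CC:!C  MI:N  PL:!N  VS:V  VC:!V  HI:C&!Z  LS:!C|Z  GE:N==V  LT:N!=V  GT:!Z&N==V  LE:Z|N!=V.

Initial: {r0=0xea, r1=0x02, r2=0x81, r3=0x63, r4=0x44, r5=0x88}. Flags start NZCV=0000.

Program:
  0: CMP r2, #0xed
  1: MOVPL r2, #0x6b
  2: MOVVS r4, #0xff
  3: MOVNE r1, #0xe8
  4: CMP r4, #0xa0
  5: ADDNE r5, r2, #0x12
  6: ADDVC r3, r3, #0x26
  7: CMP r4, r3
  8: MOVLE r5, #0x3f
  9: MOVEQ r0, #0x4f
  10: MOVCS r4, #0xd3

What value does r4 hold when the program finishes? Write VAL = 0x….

VAL = 0x44

0: ✓ CMP  NZCV=1000
1: · MOVPL
2: · MOVVS
3: ✓ MOVNE  r1←0xe8
4: ✓ CMP  NZCV=1001
5: ✓ ADDNE  r5←0x93
6: · ADDVC
7: ✓ CMP  NZCV=1000
8: ✓ MOVLE  r5←0x3f
9: · MOVEQ
10: · MOVCS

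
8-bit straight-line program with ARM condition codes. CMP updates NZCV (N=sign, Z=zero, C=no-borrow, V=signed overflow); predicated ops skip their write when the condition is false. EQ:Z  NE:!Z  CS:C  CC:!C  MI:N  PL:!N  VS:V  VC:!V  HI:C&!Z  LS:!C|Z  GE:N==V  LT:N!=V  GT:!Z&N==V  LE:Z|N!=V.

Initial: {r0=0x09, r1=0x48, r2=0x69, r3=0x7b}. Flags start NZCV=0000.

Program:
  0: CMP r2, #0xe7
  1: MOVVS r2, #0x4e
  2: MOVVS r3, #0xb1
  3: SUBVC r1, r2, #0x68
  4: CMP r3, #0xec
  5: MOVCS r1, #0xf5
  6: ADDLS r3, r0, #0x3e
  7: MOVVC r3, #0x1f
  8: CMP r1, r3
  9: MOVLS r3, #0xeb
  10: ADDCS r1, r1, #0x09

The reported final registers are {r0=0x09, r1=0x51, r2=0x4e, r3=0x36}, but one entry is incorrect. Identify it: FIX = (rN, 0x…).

0: ✓ CMP  NZCV=1001
1: ✓ MOVVS  r2←0x4e
2: ✓ MOVVS  r3←0xb1
3: · SUBVC
4: ✓ CMP  NZCV=1000
5: · MOVCS
6: ✓ ADDLS  r3←0x47
7: ✓ MOVVC  r3←0x1f
8: ✓ CMP  NZCV=0010
9: · MOVLS
10: ✓ ADDCS  r1←0x51

FIX = (r3, 0x1f)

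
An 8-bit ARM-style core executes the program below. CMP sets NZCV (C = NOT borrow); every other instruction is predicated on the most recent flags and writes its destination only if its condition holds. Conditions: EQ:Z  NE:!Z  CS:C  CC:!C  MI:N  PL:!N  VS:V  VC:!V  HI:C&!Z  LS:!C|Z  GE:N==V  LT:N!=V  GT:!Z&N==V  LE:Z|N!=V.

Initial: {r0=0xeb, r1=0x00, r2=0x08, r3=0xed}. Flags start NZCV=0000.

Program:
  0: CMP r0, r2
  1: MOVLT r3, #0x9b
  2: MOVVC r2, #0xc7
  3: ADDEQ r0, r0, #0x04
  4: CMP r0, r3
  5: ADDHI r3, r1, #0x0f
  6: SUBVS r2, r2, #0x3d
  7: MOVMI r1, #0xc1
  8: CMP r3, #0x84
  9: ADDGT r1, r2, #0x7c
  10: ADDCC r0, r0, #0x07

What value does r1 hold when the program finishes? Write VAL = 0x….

VAL = 0x43

0: ✓ CMP  NZCV=1010
1: ✓ MOVLT  r3←0x9b
2: ✓ MOVVC  r2←0xc7
3: · ADDEQ
4: ✓ CMP  NZCV=0010
5: ✓ ADDHI  r3←0x0f
6: · SUBVS
7: · MOVMI
8: ✓ CMP  NZCV=1001
9: ✓ ADDGT  r1←0x43
10: ✓ ADDCC  r0←0xf2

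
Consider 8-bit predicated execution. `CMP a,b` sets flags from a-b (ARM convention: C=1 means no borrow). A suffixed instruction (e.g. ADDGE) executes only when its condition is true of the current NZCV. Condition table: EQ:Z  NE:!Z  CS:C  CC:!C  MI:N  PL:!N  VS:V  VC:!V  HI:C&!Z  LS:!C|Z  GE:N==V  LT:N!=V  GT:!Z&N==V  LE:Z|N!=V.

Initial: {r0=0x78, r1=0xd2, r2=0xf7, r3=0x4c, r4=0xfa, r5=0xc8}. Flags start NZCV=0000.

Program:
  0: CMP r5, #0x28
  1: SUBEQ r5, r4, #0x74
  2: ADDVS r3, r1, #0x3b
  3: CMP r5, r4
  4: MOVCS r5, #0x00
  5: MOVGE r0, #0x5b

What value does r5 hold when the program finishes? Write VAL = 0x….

VAL = 0xc8

[0] flags=1010 → (cmp)
[1] flags=1010 EQ?F → skip
[2] flags=1010 VS?F → skip
[3] flags=1000 → (cmp)
[4] flags=1000 CS?F → skip
[5] flags=1000 GE?F → skip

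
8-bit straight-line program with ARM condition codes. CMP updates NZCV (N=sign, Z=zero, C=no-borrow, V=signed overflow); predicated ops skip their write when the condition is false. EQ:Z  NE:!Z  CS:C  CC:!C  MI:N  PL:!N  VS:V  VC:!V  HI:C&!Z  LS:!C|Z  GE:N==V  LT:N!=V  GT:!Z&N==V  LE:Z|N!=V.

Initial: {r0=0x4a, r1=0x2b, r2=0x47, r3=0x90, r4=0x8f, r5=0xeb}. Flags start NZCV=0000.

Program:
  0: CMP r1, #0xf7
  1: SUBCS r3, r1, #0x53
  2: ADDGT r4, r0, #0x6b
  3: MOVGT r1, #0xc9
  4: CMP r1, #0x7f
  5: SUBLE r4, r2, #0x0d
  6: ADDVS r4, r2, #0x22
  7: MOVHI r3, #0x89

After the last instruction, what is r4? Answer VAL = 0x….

0: ✓ CMP  NZCV=0000
1: · SUBCS
2: ✓ ADDGT  r4←0xb5
3: ✓ MOVGT  r1←0xc9
4: ✓ CMP  NZCV=0011
5: ✓ SUBLE  r4←0x3a
6: ✓ ADDVS  r4←0x69
7: ✓ MOVHI  r3←0x89

VAL = 0x69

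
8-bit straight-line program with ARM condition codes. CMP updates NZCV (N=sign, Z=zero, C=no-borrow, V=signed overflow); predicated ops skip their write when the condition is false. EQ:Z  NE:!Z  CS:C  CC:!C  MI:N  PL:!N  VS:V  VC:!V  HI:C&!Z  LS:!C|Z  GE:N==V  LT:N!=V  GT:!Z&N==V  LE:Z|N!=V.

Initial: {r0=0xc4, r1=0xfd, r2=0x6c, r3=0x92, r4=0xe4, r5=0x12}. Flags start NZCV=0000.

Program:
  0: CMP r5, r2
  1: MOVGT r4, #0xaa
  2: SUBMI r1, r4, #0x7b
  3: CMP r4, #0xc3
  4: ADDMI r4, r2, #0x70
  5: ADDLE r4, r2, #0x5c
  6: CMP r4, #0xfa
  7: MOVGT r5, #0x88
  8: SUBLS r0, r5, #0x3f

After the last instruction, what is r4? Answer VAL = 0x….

[0] flags=1000 → (cmp)
[1] flags=1000 GT?F → skip
[2] flags=1000 MI?T → r1=0x69
[3] flags=0010 → (cmp)
[4] flags=0010 MI?F → skip
[5] flags=0010 LE?F → skip
[6] flags=1000 → (cmp)
[7] flags=1000 GT?F → skip
[8] flags=1000 LS?T → r0=0xd3

VAL = 0xe4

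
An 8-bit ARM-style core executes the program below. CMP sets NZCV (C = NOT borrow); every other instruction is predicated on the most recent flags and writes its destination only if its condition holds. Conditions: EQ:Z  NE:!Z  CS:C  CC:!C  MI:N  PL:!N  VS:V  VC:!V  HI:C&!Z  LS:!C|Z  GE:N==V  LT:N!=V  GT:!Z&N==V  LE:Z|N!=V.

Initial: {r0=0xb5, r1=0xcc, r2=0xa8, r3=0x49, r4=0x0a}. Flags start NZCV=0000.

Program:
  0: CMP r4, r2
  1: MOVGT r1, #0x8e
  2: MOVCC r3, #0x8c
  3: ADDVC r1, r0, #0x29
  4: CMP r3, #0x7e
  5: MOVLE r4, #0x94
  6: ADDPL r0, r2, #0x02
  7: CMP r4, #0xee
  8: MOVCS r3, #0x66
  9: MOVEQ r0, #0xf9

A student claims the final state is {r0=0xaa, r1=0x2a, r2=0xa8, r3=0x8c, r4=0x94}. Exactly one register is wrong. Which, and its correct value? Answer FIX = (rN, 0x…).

0: ✓ CMP  NZCV=0000
1: ✓ MOVGT  r1←0x8e
2: ✓ MOVCC  r3←0x8c
3: ✓ ADDVC  r1←0xde
4: ✓ CMP  NZCV=0011
5: ✓ MOVLE  r4←0x94
6: ✓ ADDPL  r0←0xaa
7: ✓ CMP  NZCV=1000
8: · MOVCS
9: · MOVEQ

FIX = (r1, 0xde)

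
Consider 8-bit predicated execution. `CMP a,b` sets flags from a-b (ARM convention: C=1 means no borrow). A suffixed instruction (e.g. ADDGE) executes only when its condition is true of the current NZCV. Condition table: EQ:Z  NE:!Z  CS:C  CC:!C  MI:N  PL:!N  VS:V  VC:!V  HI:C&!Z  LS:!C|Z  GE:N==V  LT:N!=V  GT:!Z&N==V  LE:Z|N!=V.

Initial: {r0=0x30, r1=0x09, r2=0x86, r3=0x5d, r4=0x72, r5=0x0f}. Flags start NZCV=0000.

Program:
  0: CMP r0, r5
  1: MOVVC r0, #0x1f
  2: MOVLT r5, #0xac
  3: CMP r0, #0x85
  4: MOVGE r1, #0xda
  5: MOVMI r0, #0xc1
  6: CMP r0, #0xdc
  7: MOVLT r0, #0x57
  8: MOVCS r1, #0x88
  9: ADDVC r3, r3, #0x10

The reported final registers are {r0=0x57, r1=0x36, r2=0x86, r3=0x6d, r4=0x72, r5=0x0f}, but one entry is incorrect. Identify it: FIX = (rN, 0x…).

[0] flags=0010 → (cmp)
[1] flags=0010 VC?T → r0=0x1f
[2] flags=0010 LT?F → skip
[3] flags=1001 → (cmp)
[4] flags=1001 GE?T → r1=0xda
[5] flags=1001 MI?T → r0=0xc1
[6] flags=1000 → (cmp)
[7] flags=1000 LT?T → r0=0x57
[8] flags=1000 CS?F → skip
[9] flags=1000 VC?T → r3=0x6d

FIX = (r1, 0xda)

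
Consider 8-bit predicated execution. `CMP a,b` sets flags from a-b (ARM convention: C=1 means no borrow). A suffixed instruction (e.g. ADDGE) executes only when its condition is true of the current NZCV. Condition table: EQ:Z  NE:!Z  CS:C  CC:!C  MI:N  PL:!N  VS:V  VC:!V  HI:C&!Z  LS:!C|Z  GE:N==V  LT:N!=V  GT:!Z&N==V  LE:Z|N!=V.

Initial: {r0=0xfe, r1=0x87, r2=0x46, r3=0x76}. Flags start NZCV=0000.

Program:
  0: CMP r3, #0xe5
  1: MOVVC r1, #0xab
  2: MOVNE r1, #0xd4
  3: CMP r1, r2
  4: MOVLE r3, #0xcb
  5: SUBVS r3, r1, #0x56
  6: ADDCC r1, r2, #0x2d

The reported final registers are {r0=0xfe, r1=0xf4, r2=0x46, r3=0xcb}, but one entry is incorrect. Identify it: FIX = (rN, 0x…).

0: ✓ CMP  NZCV=1001
1: · MOVVC
2: ✓ MOVNE  r1←0xd4
3: ✓ CMP  NZCV=1010
4: ✓ MOVLE  r3←0xcb
5: · SUBVS
6: · ADDCC

FIX = (r1, 0xd4)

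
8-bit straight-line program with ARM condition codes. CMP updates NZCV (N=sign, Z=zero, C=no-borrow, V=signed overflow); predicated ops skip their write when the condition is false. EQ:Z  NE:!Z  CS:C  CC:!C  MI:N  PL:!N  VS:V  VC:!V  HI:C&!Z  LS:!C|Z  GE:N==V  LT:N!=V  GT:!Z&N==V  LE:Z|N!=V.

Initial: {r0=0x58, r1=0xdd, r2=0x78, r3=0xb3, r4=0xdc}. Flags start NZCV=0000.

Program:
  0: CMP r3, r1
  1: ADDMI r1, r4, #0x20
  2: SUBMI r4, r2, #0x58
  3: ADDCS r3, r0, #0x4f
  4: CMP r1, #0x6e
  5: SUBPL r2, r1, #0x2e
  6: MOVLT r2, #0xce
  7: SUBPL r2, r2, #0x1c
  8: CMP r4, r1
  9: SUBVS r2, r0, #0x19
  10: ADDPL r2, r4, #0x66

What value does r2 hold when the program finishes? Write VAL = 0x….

VAL = 0x86

[0] flags=1000 → (cmp)
[1] flags=1000 MI?T → r1=0xfc
[2] flags=1000 MI?T → r4=0x20
[3] flags=1000 CS?F → skip
[4] flags=1010 → (cmp)
[5] flags=1010 PL?F → skip
[6] flags=1010 LT?T → r2=0xce
[7] flags=1010 PL?F → skip
[8] flags=0000 → (cmp)
[9] flags=0000 VS?F → skip
[10] flags=0000 PL?T → r2=0x86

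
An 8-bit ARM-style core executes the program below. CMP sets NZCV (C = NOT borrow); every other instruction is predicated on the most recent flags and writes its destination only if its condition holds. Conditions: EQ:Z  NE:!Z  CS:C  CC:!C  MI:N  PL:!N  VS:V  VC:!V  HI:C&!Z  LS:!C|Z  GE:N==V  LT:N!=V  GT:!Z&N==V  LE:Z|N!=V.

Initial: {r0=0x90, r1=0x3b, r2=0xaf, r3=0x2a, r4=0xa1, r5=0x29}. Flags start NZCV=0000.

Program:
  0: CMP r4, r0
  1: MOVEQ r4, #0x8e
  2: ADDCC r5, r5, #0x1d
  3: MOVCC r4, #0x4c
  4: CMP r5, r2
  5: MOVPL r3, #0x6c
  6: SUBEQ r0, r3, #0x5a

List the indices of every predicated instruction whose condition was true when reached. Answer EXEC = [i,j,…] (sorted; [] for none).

[0] flags=0010 → (cmp)
[1] flags=0010 EQ?F → skip
[2] flags=0010 CC?F → skip
[3] flags=0010 CC?F → skip
[4] flags=0000 → (cmp)
[5] flags=0000 PL?T → r3=0x6c
[6] flags=0000 EQ?F → skip

EXEC = [5]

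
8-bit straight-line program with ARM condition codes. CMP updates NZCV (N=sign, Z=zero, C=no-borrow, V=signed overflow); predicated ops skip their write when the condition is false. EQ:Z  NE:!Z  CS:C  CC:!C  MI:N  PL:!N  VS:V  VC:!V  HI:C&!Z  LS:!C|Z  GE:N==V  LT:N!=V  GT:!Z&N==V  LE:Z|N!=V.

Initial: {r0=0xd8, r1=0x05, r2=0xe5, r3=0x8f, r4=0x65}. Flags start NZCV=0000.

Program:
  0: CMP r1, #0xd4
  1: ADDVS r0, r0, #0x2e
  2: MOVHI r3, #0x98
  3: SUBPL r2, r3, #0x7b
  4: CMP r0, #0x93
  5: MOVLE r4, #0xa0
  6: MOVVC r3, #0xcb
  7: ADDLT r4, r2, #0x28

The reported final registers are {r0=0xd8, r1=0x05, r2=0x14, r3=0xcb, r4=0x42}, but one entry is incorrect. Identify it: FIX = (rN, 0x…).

[0] flags=0000 → (cmp)
[1] flags=0000 VS?F → skip
[2] flags=0000 HI?F → skip
[3] flags=0000 PL?T → r2=0x14
[4] flags=0010 → (cmp)
[5] flags=0010 LE?F → skip
[6] flags=0010 VC?T → r3=0xcb
[7] flags=0010 LT?F → skip

FIX = (r4, 0x65)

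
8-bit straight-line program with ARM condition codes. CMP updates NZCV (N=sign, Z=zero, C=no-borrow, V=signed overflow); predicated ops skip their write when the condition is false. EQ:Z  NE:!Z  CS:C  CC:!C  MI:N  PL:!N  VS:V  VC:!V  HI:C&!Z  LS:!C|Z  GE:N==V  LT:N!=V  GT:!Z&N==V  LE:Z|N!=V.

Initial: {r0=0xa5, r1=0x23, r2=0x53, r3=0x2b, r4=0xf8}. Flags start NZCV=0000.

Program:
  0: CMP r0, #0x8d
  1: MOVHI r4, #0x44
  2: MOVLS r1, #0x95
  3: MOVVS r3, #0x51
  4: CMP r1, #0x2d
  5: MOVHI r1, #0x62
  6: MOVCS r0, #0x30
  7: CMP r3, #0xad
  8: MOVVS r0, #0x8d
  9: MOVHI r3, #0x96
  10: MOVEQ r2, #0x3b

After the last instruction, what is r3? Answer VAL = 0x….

0: ✓ CMP  NZCV=0010
1: ✓ MOVHI  r4←0x44
2: · MOVLS
3: · MOVVS
4: ✓ CMP  NZCV=1000
5: · MOVHI
6: · MOVCS
7: ✓ CMP  NZCV=0000
8: · MOVVS
9: · MOVHI
10: · MOVEQ

VAL = 0x2b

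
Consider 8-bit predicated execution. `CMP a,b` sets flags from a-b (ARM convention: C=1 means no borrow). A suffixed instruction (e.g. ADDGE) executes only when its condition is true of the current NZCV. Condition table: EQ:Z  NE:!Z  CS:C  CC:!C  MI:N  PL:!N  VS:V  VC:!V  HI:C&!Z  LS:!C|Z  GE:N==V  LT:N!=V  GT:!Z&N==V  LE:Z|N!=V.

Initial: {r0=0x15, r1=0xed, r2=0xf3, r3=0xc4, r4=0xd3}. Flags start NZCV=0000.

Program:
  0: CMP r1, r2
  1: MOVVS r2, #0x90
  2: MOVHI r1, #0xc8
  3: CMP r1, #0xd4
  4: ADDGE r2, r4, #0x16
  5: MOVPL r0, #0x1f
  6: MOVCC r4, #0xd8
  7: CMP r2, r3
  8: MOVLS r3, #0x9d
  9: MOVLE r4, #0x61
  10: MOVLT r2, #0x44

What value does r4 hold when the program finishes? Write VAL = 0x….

VAL = 0xd3

0: ✓ CMP  NZCV=1000
1: · MOVVS
2: · MOVHI
3: ✓ CMP  NZCV=0010
4: ✓ ADDGE  r2←0xe9
5: ✓ MOVPL  r0←0x1f
6: · MOVCC
7: ✓ CMP  NZCV=0010
8: · MOVLS
9: · MOVLE
10: · MOVLT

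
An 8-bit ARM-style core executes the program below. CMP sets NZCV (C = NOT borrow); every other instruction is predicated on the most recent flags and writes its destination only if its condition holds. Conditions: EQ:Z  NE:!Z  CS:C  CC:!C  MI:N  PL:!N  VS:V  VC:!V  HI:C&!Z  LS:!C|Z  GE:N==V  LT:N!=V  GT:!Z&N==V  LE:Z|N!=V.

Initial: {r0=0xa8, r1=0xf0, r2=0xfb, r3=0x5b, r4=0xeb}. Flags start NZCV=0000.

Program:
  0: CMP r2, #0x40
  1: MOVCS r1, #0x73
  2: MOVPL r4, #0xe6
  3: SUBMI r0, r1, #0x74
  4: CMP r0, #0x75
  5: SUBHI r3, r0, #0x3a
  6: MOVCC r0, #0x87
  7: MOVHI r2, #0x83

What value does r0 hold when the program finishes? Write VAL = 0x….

VAL = 0xff

[0] flags=1010 → (cmp)
[1] flags=1010 CS?T → r1=0x73
[2] flags=1010 PL?F → skip
[3] flags=1010 MI?T → r0=0xff
[4] flags=1010 → (cmp)
[5] flags=1010 HI?T → r3=0xc5
[6] flags=1010 CC?F → skip
[7] flags=1010 HI?T → r2=0x83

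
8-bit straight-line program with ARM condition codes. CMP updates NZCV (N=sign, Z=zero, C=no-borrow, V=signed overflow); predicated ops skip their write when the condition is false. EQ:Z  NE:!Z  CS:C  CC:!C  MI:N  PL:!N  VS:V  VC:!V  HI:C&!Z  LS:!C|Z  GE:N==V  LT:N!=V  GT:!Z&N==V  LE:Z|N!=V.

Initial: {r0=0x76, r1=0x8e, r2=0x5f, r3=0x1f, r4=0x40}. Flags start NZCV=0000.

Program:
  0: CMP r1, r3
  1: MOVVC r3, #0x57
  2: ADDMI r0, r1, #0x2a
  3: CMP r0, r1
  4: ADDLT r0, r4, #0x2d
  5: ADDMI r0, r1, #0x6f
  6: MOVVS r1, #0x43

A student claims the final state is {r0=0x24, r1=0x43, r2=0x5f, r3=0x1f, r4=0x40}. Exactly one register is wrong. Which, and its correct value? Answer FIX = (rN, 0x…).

[0] flags=0011 → (cmp)
[1] flags=0011 VC?F → skip
[2] flags=0011 MI?F → skip
[3] flags=1001 → (cmp)
[4] flags=1001 LT?F → skip
[5] flags=1001 MI?T → r0=0xfd
[6] flags=1001 VS?T → r1=0x43

FIX = (r0, 0xfd)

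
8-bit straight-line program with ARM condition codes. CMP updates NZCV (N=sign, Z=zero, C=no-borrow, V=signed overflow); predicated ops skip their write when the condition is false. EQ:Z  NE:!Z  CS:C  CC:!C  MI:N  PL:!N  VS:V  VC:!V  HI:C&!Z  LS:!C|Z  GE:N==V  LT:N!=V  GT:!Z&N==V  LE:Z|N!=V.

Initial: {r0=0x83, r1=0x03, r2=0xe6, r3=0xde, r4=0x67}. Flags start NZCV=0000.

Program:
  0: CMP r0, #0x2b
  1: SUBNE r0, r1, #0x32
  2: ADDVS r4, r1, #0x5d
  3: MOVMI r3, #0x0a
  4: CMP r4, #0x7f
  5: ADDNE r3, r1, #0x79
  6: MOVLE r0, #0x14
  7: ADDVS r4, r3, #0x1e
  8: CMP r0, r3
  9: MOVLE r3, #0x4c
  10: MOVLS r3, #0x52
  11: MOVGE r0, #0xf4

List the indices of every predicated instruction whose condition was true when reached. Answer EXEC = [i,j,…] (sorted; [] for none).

0: ✓ CMP  NZCV=0011
1: ✓ SUBNE  r0←0xd1
2: ✓ ADDVS  r4←0x60
3: · MOVMI
4: ✓ CMP  NZCV=1000
5: ✓ ADDNE  r3←0x7c
6: ✓ MOVLE  r0←0x14
7: · ADDVS
8: ✓ CMP  NZCV=1000
9: ✓ MOVLE  r3←0x4c
10: ✓ MOVLS  r3←0x52
11: · MOVGE

EXEC = [1,2,5,6,9,10]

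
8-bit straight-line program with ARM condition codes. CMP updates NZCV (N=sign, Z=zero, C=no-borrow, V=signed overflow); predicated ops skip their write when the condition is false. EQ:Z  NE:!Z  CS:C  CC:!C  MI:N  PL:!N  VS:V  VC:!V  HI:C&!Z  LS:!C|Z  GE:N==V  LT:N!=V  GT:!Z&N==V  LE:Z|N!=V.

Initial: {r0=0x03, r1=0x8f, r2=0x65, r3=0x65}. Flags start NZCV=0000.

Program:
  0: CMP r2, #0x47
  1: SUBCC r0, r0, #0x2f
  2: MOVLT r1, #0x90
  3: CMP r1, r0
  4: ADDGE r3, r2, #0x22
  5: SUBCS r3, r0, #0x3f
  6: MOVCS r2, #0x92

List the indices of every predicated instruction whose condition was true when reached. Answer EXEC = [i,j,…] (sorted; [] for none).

EXEC = [5,6]

[0] flags=0010 → (cmp)
[1] flags=0010 CC?F → skip
[2] flags=0010 LT?F → skip
[3] flags=1010 → (cmp)
[4] flags=1010 GE?F → skip
[5] flags=1010 CS?T → r3=0xc4
[6] flags=1010 CS?T → r2=0x92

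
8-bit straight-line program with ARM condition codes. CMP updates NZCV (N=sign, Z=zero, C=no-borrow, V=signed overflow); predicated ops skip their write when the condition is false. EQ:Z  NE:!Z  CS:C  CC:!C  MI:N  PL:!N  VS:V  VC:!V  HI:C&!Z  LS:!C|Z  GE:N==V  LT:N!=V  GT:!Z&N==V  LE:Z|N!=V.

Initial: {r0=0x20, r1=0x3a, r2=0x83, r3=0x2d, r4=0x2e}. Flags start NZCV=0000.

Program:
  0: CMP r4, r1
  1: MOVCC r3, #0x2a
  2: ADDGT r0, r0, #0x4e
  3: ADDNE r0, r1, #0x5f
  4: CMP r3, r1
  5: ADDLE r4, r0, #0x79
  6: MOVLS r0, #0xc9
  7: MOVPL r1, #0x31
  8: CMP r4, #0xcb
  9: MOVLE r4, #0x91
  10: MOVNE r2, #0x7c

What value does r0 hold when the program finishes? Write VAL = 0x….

0: ✓ CMP  NZCV=1000
1: ✓ MOVCC  r3←0x2a
2: · ADDGT
3: ✓ ADDNE  r0←0x99
4: ✓ CMP  NZCV=1000
5: ✓ ADDLE  r4←0x12
6: ✓ MOVLS  r0←0xc9
7: · MOVPL
8: ✓ CMP  NZCV=0000
9: · MOVLE
10: ✓ MOVNE  r2←0x7c

VAL = 0xc9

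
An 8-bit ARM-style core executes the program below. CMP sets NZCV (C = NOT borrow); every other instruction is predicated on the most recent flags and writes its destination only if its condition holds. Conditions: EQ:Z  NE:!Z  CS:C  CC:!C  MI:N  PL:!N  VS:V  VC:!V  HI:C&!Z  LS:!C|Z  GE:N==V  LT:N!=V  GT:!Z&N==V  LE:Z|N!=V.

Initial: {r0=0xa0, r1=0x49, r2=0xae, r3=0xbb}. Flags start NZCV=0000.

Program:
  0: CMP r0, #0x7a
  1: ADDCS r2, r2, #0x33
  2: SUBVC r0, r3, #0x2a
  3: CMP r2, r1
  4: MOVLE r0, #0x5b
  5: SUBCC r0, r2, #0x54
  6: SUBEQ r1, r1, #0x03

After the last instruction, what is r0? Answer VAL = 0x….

[0] flags=0011 → (cmp)
[1] flags=0011 CS?T → r2=0xe1
[2] flags=0011 VC?F → skip
[3] flags=1010 → (cmp)
[4] flags=1010 LE?T → r0=0x5b
[5] flags=1010 CC?F → skip
[6] flags=1010 EQ?F → skip

VAL = 0x5b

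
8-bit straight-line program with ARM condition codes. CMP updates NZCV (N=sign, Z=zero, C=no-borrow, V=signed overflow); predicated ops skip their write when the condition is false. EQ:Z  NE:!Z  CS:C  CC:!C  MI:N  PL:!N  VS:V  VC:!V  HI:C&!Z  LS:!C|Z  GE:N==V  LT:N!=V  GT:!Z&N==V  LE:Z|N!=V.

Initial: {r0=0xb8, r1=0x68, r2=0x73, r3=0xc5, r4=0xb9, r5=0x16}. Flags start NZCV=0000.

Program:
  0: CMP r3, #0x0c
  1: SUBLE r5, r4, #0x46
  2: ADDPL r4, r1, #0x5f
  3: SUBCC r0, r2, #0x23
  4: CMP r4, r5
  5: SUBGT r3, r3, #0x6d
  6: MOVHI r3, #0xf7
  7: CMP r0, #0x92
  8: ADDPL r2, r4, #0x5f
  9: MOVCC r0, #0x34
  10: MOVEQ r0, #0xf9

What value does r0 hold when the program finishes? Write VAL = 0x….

VAL = 0xb8

0: ✓ CMP  NZCV=1010
1: ✓ SUBLE  r5←0x73
2: · ADDPL
3: · SUBCC
4: ✓ CMP  NZCV=0011
5: · SUBGT
6: ✓ MOVHI  r3←0xf7
7: ✓ CMP  NZCV=0010
8: ✓ ADDPL  r2←0x18
9: · MOVCC
10: · MOVEQ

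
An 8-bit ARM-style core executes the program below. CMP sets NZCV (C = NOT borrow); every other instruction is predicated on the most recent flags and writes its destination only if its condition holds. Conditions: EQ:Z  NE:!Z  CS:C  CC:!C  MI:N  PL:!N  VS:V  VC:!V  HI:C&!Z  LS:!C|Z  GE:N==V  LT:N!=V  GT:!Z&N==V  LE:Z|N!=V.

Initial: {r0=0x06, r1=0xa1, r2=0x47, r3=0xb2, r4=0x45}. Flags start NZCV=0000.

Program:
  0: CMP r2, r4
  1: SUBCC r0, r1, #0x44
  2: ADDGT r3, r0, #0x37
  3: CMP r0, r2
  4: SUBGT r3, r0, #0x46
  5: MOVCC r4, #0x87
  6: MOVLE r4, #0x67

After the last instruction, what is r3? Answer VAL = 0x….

[0] flags=0010 → (cmp)
[1] flags=0010 CC?F → skip
[2] flags=0010 GT?T → r3=0x3d
[3] flags=1000 → (cmp)
[4] flags=1000 GT?F → skip
[5] flags=1000 CC?T → r4=0x87
[6] flags=1000 LE?T → r4=0x67

VAL = 0x3d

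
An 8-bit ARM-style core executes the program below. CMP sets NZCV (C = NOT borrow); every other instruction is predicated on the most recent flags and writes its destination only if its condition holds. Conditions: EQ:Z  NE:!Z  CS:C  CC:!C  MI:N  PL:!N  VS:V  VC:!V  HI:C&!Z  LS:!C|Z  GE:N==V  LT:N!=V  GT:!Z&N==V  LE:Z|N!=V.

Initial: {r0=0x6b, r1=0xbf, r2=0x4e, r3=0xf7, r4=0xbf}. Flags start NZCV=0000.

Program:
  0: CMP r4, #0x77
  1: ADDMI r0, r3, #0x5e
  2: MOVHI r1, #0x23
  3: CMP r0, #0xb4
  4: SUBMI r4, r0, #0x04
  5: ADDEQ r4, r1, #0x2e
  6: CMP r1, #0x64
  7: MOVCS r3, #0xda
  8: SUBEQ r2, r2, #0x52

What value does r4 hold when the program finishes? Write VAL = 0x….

VAL = 0x67

[0] flags=0011 → (cmp)
[1] flags=0011 MI?F → skip
[2] flags=0011 HI?T → r1=0x23
[3] flags=1001 → (cmp)
[4] flags=1001 MI?T → r4=0x67
[5] flags=1001 EQ?F → skip
[6] flags=1000 → (cmp)
[7] flags=1000 CS?F → skip
[8] flags=1000 EQ?F → skip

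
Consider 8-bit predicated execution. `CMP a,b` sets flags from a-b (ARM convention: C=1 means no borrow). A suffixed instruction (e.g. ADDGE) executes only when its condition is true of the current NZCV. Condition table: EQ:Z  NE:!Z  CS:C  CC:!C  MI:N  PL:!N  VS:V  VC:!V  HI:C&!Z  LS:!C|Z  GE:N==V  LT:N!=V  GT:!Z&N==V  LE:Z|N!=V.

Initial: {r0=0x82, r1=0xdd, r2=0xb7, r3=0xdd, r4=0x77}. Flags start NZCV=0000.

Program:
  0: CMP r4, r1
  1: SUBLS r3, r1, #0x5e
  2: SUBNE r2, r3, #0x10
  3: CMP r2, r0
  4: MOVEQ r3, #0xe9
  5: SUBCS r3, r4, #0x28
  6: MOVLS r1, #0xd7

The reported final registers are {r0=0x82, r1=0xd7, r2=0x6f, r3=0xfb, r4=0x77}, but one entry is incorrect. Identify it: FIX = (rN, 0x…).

[0] flags=1001 → (cmp)
[1] flags=1001 LS?T → r3=0x7f
[2] flags=1001 NE?T → r2=0x6f
[3] flags=1001 → (cmp)
[4] flags=1001 EQ?F → skip
[5] flags=1001 CS?F → skip
[6] flags=1001 LS?T → r1=0xd7

FIX = (r3, 0x7f)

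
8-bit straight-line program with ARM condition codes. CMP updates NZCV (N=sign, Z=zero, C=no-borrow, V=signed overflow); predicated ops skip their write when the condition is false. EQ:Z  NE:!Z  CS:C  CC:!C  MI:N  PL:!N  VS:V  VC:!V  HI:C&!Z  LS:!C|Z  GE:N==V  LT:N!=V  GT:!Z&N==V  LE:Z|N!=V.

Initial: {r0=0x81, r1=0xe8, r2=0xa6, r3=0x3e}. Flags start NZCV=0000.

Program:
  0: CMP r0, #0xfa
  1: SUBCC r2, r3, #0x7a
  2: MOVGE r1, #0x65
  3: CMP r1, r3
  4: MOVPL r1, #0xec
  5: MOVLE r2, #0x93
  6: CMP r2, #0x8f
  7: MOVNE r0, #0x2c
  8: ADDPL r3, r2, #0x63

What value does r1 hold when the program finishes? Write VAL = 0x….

VAL = 0xe8

[0] flags=1000 → (cmp)
[1] flags=1000 CC?T → r2=0xc4
[2] flags=1000 GE?F → skip
[3] flags=1010 → (cmp)
[4] flags=1010 PL?F → skip
[5] flags=1010 LE?T → r2=0x93
[6] flags=0010 → (cmp)
[7] flags=0010 NE?T → r0=0x2c
[8] flags=0010 PL?T → r3=0xf6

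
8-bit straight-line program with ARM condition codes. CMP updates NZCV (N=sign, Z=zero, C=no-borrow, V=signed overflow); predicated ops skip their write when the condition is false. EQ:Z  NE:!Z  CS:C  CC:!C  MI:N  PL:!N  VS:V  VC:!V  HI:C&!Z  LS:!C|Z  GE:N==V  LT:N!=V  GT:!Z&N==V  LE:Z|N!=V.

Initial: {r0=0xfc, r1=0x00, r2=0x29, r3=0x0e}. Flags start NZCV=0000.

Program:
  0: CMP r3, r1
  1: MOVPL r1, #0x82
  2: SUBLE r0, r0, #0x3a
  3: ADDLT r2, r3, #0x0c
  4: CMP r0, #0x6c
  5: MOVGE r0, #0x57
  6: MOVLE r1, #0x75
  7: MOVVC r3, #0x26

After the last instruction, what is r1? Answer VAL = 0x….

0: ✓ CMP  NZCV=0010
1: ✓ MOVPL  r1←0x82
2: · SUBLE
3: · ADDLT
4: ✓ CMP  NZCV=1010
5: · MOVGE
6: ✓ MOVLE  r1←0x75
7: ✓ MOVVC  r3←0x26

VAL = 0x75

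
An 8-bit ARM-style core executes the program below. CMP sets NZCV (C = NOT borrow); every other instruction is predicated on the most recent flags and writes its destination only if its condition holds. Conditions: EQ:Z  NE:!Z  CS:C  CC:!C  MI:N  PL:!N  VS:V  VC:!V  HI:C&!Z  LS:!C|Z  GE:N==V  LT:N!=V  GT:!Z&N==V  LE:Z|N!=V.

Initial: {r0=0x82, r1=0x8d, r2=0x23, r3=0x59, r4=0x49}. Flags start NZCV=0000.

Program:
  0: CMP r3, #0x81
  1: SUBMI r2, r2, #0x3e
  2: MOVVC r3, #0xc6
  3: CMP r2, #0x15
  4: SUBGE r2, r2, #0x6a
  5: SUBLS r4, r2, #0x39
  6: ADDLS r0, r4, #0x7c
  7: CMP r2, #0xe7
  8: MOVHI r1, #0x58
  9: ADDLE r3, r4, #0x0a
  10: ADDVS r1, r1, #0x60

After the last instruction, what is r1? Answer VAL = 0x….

0: ✓ CMP  NZCV=1001
1: ✓ SUBMI  r2←0xe5
2: · MOVVC
3: ✓ CMP  NZCV=1010
4: · SUBGE
5: · SUBLS
6: · ADDLS
7: ✓ CMP  NZCV=1000
8: · MOVHI
9: ✓ ADDLE  r3←0x53
10: · ADDVS

VAL = 0x8d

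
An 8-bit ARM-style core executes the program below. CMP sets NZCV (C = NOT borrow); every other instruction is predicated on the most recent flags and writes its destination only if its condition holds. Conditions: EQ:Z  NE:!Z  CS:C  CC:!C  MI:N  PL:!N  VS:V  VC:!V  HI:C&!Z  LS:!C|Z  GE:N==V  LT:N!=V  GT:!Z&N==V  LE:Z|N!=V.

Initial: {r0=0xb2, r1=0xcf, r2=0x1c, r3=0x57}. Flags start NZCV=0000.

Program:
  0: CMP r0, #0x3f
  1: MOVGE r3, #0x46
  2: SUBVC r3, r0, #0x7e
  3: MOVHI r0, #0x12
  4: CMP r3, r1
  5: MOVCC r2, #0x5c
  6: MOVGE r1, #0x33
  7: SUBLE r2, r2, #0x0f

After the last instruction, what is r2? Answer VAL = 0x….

0: ✓ CMP  NZCV=0011
1: · MOVGE
2: · SUBVC
3: ✓ MOVHI  r0←0x12
4: ✓ CMP  NZCV=1001
5: ✓ MOVCC  r2←0x5c
6: ✓ MOVGE  r1←0x33
7: · SUBLE

VAL = 0x5c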